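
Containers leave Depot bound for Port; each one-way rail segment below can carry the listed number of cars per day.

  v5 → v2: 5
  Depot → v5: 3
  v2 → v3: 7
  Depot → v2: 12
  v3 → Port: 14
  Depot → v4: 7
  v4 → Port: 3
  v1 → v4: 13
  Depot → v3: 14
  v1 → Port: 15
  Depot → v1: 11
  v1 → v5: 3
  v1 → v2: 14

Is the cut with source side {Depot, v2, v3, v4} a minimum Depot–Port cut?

Given cut capacity: 11 + 3 + 14 + 3 = 31.
Augment Depot→v1→Port: bottleneck 11, flow now 11.
Augment Depot→v3→Port: bottleneck 14, flow now 25.
Augment Depot→v4→Port: bottleneck 3, flow now 28.
No augmenting path remains; maximum flow = 28.
In the residual graph, reachable from Depot: {Depot, v2, v3, v4, v5}.
Min-cut edges: Depot→v1 (11), v3→Port (14), v4→Port (3); capacity 11 + 14 + 3 = 28.
Cut capacity 31 exceeds the max flow 28, so it is not minimum.

No — its capacity is 31, but the minimum cut has capacity 28.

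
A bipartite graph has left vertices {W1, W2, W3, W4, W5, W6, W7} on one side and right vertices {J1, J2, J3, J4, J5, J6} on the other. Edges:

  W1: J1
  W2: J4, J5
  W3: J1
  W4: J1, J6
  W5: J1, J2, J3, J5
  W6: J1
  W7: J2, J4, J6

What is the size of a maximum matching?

Unit-capacity flow: source→left, listed edges, right→sink; max matching = max flow.
Augmenting path W1→J1 (+1); matched 1.
Augmenting path W2→J4 (+1); matched 2.
Augmenting path W4→J6 (+1); matched 3.
Augmenting path W5→J2 (+1); matched 4.
Augmenting path W7→J2→W5→J3 (+1); matched 5.
No augmenting path remains; maximum matching = 5.
König certificate: {W2, W4, W5, W7, J1} is a vertex cover of size 5 (every listed pair touches it), so no matching can be larger.

5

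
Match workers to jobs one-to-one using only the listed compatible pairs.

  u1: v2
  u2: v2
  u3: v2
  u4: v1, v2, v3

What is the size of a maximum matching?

Unit-capacity flow: source→left, listed edges, right→sink; max matching = max flow.
Augmenting path u1→v2 (+1); matched 1.
Augmenting path u4→v1 (+1); matched 2.
No augmenting path remains; maximum matching = 2.
König certificate: {u4, v2} is a vertex cover of size 2 (every listed pair touches it), so no matching can be larger.

2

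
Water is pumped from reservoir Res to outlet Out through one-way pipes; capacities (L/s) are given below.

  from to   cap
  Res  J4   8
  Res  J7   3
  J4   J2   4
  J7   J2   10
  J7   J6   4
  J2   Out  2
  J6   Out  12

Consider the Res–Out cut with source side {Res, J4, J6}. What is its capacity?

Edges leaving {Res, J4, J6}: Res→J7 (3), J4→J2 (4), J6→Out (12).
Cut capacity = 3 + 4 + 12 = 19.

19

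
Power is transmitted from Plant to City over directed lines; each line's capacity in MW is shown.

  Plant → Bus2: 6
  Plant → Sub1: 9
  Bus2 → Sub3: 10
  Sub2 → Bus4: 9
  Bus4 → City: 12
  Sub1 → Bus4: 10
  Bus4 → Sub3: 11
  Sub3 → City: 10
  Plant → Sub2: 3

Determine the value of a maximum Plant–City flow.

Augment Plant→Sub1→Bus4→City: bottleneck 9, flow now 9.
Augment Plant→Sub2→Bus4→City: bottleneck 3, flow now 12.
Augment Plant→Bus2→Sub3→City: bottleneck 6, flow now 18.
No augmenting path remains; maximum flow = 18.
In the residual graph, reachable from Plant: {Plant}.
Min-cut edges: Plant→Sub1 (9), Plant→Sub2 (3), Plant→Bus2 (6); capacity 9 + 3 + 6 = 18.
This cut is saturated, so no flow can exceed 18.

18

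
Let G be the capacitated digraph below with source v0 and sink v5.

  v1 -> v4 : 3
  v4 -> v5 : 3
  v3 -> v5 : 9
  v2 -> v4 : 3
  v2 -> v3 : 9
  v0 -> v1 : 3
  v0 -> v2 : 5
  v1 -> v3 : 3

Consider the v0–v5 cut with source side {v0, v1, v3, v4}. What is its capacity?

17

Edges leaving {v0, v1, v3, v4}: v0→v2 (5), v3→v5 (9), v4→v5 (3).
Cut capacity = 5 + 9 + 3 = 17.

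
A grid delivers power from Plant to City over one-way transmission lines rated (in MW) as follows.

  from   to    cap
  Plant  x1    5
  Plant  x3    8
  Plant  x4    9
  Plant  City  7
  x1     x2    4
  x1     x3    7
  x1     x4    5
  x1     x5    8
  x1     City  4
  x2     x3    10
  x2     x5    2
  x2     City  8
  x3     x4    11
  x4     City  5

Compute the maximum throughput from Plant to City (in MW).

17

Augment Plant→City: bottleneck 7, flow now 7.
Augment Plant→x1→City: bottleneck 4, flow now 11.
Augment Plant→x4→City: bottleneck 5, flow now 16.
Augment Plant→x1→x2→City: bottleneck 1, flow now 17.
No augmenting path remains; maximum flow = 17.
In the residual graph, reachable from Plant: {Plant, x3, x4}.
Min-cut edges: Plant→x1 (5), Plant→City (7), x4→City (5); capacity 5 + 7 + 5 = 17.
This cut is saturated, so no flow can exceed 17.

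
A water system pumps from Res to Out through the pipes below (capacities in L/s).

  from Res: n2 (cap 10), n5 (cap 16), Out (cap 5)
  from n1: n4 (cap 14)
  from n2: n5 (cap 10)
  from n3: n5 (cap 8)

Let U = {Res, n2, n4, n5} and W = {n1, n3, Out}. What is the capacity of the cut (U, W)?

Edges leaving {Res, n2, n4, n5}: Res→Out (5).
Cut capacity = 5 = 5.

5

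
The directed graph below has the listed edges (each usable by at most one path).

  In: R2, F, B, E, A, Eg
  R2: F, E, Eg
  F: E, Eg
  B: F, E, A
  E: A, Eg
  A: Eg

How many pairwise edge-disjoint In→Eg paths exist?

5

Assign every edge capacity 1; by Menger, the answer equals the max flow.
Path In→Eg (+1); total 1.
Path In→R2→Eg (+1); total 2.
Path In→F→Eg (+1); total 3.
Path In→E→Eg (+1); total 4.
Path In→A→Eg (+1); total 5.
No residual In→Eg path; max flow = 5.
Certifying cut of size 5: {A→Eg, E→Eg, F→Eg, In→Eg, In→R2}.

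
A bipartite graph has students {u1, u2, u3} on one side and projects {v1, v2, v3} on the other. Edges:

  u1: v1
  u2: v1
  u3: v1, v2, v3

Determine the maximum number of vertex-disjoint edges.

Unit-capacity flow: source→left, listed edges, right→sink; max matching = max flow.
Augmenting path u1→v1 (+1); matched 1.
Augmenting path u3→v2 (+1); matched 2.
No augmenting path remains; maximum matching = 2.
König certificate: {u3, v1} is a vertex cover of size 2 (every listed pair touches it), so no matching can be larger.

2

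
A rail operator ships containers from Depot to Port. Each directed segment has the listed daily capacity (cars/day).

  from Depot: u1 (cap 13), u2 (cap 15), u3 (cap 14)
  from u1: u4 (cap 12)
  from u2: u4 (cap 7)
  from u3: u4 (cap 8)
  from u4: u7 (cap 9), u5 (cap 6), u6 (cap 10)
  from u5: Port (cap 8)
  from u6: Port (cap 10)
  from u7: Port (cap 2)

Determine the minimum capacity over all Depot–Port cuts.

Augment Depot→u1→u4→u5→Port: bottleneck 6, flow now 6.
Augment Depot→u1→u4→u6→Port: bottleneck 6, flow now 12.
Augment Depot→u2→u4→u6→Port: bottleneck 4, flow now 16.
Augment Depot→u2→u4→u7→Port: bottleneck 2, flow now 18.
No augmenting path remains; maximum flow = 18.
By max-flow min-cut, the minimum cut capacity equals the max flow.
In the residual graph, reachable from Depot: {Depot, u1, u2, u3, u4, u7}.
Min-cut edges: u4→u5 (6), u4→u6 (10), u7→Port (2); capacity 6 + 10 + 2 = 18.

18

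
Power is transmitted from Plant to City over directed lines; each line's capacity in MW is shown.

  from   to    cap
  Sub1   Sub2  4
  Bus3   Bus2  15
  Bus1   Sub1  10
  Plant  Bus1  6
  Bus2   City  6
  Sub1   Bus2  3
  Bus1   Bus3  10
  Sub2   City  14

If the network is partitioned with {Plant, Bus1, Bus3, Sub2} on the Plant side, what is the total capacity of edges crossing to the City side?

39

Edges leaving {Plant, Bus1, Bus3, Sub2}: Bus1→Sub1 (10), Bus3→Bus2 (15), Sub2→City (14).
Cut capacity = 10 + 15 + 14 = 39.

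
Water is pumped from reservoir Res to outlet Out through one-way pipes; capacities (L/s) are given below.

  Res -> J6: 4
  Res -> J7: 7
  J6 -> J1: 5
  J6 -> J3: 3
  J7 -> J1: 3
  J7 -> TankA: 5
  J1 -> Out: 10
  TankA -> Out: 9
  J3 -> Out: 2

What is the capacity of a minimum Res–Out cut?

11

Augment Res→J6→J1→Out: bottleneck 4, flow now 4.
Augment Res→J7→J1→Out: bottleneck 3, flow now 7.
Augment Res→J7→TankA→Out: bottleneck 4, flow now 11.
No augmenting path remains; maximum flow = 11.
By max-flow min-cut, the minimum cut capacity equals the max flow.
In the residual graph, reachable from Res: {Res}.
Min-cut edges: Res→J6 (4), Res→J7 (7); capacity 4 + 7 = 11.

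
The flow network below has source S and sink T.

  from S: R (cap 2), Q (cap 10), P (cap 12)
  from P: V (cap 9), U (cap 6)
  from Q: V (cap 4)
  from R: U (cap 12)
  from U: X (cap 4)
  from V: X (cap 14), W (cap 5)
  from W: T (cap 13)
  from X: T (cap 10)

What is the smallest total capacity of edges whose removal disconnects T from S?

Augment S→P→U→X→T: bottleneck 4, flow now 4.
Augment S→P→V→W→T: bottleneck 5, flow now 9.
Augment S→P→V→X→T: bottleneck 3, flow now 12.
Augment S→Q→V→X→T: bottleneck 3, flow now 15.
No augmenting path remains; maximum flow = 15.
By max-flow min-cut, the minimum cut capacity equals the max flow.
In the residual graph, reachable from S: {S, P, Q, R, U, V, X}.
Min-cut edges: V→W (5), X→T (10); capacity 5 + 10 = 15.

15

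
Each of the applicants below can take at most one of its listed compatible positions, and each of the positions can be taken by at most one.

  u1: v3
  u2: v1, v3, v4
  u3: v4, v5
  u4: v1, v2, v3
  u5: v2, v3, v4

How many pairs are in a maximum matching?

Unit-capacity flow: source→left, listed edges, right→sink; max matching = max flow.
Augmenting path u1→v3 (+1); matched 1.
Augmenting path u2→v1 (+1); matched 2.
Augmenting path u3→v4 (+1); matched 3.
Augmenting path u4→v2 (+1); matched 4.
Augmenting path u5→v4→u3→v5 (+1); matched 5.
No augmenting path remains; maximum matching = 5.
König certificate: {u1, u2, u3, u4, u5} is a vertex cover of size 5 (every listed pair touches it), so no matching can be larger.

5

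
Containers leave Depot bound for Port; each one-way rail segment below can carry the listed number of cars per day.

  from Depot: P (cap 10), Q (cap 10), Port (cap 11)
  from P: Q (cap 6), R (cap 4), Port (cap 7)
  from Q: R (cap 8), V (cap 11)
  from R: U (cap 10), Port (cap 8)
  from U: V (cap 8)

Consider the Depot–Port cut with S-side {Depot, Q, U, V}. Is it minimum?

No — its capacity is 29, but the minimum cut has capacity 26.

Given cut capacity: 10 + 11 + 8 = 29.
Augment Depot→Port: bottleneck 11, flow now 11.
Augment Depot→P→Port: bottleneck 7, flow now 18.
Augment Depot→P→R→Port: bottleneck 3, flow now 21.
Augment Depot→Q→R→Port: bottleneck 5, flow now 26.
No augmenting path remains; maximum flow = 26.
In the residual graph, reachable from Depot: {Depot, P, Q, R, U, V}.
Min-cut edges: Depot→Port (11), P→Port (7), R→Port (8); capacity 11 + 7 + 8 = 26.
Cut capacity 29 exceeds the max flow 26, so it is not minimum.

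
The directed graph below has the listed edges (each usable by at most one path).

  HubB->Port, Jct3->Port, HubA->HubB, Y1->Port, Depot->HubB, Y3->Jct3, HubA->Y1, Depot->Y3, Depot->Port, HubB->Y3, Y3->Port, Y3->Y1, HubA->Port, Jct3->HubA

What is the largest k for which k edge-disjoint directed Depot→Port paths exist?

3

Assign every edge capacity 1; by Menger, the answer equals the max flow.
Path Depot→Port (+1); total 1.
Path Depot→HubB→Port (+1); total 2.
Path Depot→Y3→Port (+1); total 3.
No residual Depot→Port path; max flow = 3.
Certifying cut of size 3: {Depot→HubB, Depot→Port, Depot→Y3}.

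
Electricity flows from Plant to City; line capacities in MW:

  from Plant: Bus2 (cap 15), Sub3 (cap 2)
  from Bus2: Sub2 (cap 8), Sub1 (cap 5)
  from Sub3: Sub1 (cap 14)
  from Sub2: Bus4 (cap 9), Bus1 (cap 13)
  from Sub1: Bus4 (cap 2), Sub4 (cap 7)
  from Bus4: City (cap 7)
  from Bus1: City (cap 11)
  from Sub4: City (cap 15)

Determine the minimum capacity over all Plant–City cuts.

15

Augment Plant→Bus2→Sub2→Bus4→City: bottleneck 7, flow now 7.
Augment Plant→Bus2→Sub2→Bus1→City: bottleneck 1, flow now 8.
Augment Plant→Bus2→Sub1→Sub4→City: bottleneck 5, flow now 13.
Augment Plant→Sub3→Sub1→Sub4→City: bottleneck 2, flow now 15.
No augmenting path remains; maximum flow = 15.
By max-flow min-cut, the minimum cut capacity equals the max flow.
In the residual graph, reachable from Plant: {Plant, Bus2}.
Min-cut edges: Plant→Sub3 (2), Bus2→Sub2 (8), Bus2→Sub1 (5); capacity 2 + 8 + 5 = 15.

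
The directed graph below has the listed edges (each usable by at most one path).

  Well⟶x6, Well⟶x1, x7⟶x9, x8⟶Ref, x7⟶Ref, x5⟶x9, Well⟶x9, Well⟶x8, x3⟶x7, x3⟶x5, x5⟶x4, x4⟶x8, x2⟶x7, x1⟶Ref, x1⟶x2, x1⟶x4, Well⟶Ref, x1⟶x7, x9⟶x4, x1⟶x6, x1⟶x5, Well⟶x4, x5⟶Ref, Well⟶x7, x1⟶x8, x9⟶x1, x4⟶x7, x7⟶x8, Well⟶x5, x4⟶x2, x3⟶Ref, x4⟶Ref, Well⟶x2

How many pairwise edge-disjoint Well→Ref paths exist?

Assign every edge capacity 1; by Menger, the answer equals the max flow.
Path Well→Ref (+1); total 1.
Path Well→x1→Ref (+1); total 2.
Path Well→x4→Ref (+1); total 3.
Path Well→x5→Ref (+1); total 4.
Path Well→x7→Ref (+1); total 5.
Path Well→x8→Ref (+1); total 6.
No residual Well→Ref path; max flow = 6.
Certifying cut of size 6: {Well→Ref, x1→Ref, x4→Ref, x5→Ref, x7→Ref, x8→Ref}.

6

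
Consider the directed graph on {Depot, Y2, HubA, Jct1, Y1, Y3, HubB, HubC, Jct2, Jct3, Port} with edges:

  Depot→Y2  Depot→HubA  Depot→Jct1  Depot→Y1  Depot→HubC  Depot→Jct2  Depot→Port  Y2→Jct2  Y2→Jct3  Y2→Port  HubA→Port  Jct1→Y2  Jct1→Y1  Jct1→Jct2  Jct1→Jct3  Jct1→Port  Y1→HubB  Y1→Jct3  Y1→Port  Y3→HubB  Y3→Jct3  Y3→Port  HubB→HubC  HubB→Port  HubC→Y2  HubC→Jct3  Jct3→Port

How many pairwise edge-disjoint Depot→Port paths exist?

Assign every edge capacity 1; by Menger, the answer equals the max flow.
Path Depot→Port (+1); total 1.
Path Depot→Y2→Port (+1); total 2.
Path Depot→HubA→Port (+1); total 3.
Path Depot→Jct1→Port (+1); total 4.
Path Depot→Y1→Port (+1); total 5.
Path Depot→HubC→Jct3→Port (+1); total 6.
No residual Depot→Port path; max flow = 6.
Certifying cut of size 6: {Depot→HubA, Depot→HubC, Depot→Jct1, Depot→Port, Depot→Y1, Depot→Y2}.

6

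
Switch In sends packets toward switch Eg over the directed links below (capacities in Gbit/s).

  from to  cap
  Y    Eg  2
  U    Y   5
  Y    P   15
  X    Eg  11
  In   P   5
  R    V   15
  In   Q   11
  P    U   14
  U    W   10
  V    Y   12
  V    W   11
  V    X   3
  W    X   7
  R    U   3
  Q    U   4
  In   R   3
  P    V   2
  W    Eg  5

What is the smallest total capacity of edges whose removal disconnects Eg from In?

Augment In→P→U→W→Eg: bottleneck 5, flow now 5.
Augment In→Q→U→Y→Eg: bottleneck 2, flow now 7.
Augment In→R→V→X→Eg: bottleneck 3, flow now 10.
Augment In→Q→U→W→X→Eg: bottleneck 2, flow now 12.
No augmenting path remains; maximum flow = 12.
By max-flow min-cut, the minimum cut capacity equals the max flow.
In the residual graph, reachable from In: {In, Q}.
Min-cut edges: In→P (5), In→R (3), Q→U (4); capacity 5 + 3 + 4 = 12.

12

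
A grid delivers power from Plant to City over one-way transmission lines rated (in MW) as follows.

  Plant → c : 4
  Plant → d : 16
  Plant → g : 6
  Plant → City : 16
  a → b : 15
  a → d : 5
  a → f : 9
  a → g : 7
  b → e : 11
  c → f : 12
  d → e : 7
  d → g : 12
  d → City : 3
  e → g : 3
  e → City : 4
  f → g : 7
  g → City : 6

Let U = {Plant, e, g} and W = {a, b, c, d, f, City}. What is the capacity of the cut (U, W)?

Edges leaving {Plant, e, g}: Plant→c (4), Plant→d (16), Plant→City (16), e→City (4), g→City (6).
Cut capacity = 4 + 16 + 16 + 4 + 6 = 46.

46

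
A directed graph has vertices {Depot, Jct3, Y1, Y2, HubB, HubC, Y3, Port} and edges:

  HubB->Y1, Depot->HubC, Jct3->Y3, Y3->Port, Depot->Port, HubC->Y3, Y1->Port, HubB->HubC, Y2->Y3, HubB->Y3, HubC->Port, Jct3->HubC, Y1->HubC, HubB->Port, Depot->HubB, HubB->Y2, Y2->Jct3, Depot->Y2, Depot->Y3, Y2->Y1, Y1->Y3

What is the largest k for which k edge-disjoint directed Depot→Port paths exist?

5

Assign every edge capacity 1; by Menger, the answer equals the max flow.
Path Depot→Port (+1); total 1.
Path Depot→HubB→Port (+1); total 2.
Path Depot→HubC→Port (+1); total 3.
Path Depot→Y3→Port (+1); total 4.
Path Depot→Y2→Y1→Port (+1); total 5.
No residual Depot→Port path; max flow = 5.
Certifying cut of size 5: {Depot→HubB, Depot→HubC, Depot→Port, Depot→Y2, Depot→Y3}.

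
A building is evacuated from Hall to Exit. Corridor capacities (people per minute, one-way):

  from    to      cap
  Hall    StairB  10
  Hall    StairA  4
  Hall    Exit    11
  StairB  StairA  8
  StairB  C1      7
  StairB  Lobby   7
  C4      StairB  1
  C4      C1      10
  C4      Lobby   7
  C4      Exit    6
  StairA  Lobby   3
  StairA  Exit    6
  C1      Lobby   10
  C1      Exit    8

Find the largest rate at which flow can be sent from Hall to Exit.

Augment Hall→Exit: bottleneck 11, flow now 11.
Augment Hall→StairA→Exit: bottleneck 4, flow now 15.
Augment Hall→StairB→StairA→Exit: bottleneck 2, flow now 17.
Augment Hall→StairB→C1→Exit: bottleneck 7, flow now 24.
No augmenting path remains; maximum flow = 24.
In the residual graph, reachable from Hall: {Hall, StairB, StairA, Lobby}.
Min-cut edges: Hall→Exit (11), StairB→C1 (7), StairA→Exit (6); capacity 11 + 7 + 6 = 24.
This cut is saturated, so no flow can exceed 24.

24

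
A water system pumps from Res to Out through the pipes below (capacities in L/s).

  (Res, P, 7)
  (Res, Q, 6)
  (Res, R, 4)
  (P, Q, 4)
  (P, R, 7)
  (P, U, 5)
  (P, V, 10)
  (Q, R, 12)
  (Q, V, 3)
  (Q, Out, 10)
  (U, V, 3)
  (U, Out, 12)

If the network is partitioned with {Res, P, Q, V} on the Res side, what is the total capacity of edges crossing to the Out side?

Edges leaving {Res, P, Q, V}: Res→R (4), P→R (7), P→U (5), Q→R (12), Q→Out (10).
Cut capacity = 4 + 7 + 5 + 12 + 10 = 38.

38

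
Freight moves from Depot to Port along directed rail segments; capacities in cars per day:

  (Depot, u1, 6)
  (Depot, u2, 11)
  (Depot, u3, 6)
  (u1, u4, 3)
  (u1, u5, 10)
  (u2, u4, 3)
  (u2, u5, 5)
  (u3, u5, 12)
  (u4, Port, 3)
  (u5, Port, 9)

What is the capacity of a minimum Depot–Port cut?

Augment Depot→u1→u4→Port: bottleneck 3, flow now 3.
Augment Depot→u1→u5→Port: bottleneck 3, flow now 6.
Augment Depot→u2→u5→Port: bottleneck 5, flow now 11.
Augment Depot→u3→u5→Port: bottleneck 1, flow now 12.
No augmenting path remains; maximum flow = 12.
By max-flow min-cut, the minimum cut capacity equals the max flow.
In the residual graph, reachable from Depot: {Depot, u1, u2, u3, u4, u5}.
Min-cut edges: u4→Port (3), u5→Port (9); capacity 3 + 9 = 12.

12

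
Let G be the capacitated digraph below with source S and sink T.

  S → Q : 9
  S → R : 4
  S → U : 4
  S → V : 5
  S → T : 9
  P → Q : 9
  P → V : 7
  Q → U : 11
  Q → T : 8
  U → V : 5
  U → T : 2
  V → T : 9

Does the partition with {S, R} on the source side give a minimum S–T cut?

Given cut capacity: 9 + 4 + 5 + 9 = 27.
Augment S→T: bottleneck 9, flow now 9.
Augment S→Q→T: bottleneck 8, flow now 17.
Augment S→U→T: bottleneck 2, flow now 19.
Augment S→V→T: bottleneck 5, flow now 24.
Augment S→U→V→T: bottleneck 2, flow now 26.
Augment S→Q→U→V→T: bottleneck 1, flow now 27.
No augmenting path remains; maximum flow = 27.
Cut capacity 27 equals the max flow, so it is a minimum cut.

Yes — it is a minimum cut (capacity 27).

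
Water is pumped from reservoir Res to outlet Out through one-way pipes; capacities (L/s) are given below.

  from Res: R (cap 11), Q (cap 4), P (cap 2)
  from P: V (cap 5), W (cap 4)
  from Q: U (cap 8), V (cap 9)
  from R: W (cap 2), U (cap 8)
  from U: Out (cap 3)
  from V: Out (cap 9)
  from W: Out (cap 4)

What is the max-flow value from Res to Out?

Augment Res→P→V→Out: bottleneck 2, flow now 2.
Augment Res→Q→U→Out: bottleneck 3, flow now 5.
Augment Res→Q→V→Out: bottleneck 1, flow now 6.
Augment Res→R→W→Out: bottleneck 2, flow now 8.
Augment Res→R→U→Q→V→Out: bottleneck 3, flow now 11. (uses reverse residual edge)
No augmenting path remains; maximum flow = 11.
In the residual graph, reachable from Res: {Res, R, U}.
Min-cut edges: Res→P (2), Res→Q (4), R→W (2), U→Out (3); capacity 2 + 4 + 2 + 3 = 11.
This cut is saturated, so no flow can exceed 11.

11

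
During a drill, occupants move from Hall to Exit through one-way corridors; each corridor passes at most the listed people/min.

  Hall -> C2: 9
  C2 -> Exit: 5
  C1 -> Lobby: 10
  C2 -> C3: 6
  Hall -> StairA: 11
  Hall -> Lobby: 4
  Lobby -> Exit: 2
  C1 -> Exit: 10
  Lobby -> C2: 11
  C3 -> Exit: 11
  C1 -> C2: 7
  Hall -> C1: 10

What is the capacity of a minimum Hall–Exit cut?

Augment Hall→C1→Exit: bottleneck 10, flow now 10.
Augment Hall→Lobby→Exit: bottleneck 2, flow now 12.
Augment Hall→C2→Exit: bottleneck 5, flow now 17.
Augment Hall→C2→C3→Exit: bottleneck 4, flow now 21.
Augment Hall→Lobby→C2→C3→Exit: bottleneck 2, flow now 23.
No augmenting path remains; maximum flow = 23.
By max-flow min-cut, the minimum cut capacity equals the max flow.
In the residual graph, reachable from Hall: {Hall, StairA}.
Min-cut edges: Hall→C1 (10), Hall→Lobby (4), Hall→C2 (9); capacity 10 + 4 + 9 = 23.

23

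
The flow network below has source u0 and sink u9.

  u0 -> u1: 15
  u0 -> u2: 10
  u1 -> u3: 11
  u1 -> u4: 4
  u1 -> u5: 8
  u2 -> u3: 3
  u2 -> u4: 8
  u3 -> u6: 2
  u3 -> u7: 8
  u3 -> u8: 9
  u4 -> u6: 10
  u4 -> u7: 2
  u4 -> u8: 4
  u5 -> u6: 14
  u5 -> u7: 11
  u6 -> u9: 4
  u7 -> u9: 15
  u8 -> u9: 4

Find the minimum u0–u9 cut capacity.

23

Augment u0→u1→u3→u6→u9: bottleneck 2, flow now 2.
Augment u0→u1→u3→u7→u9: bottleneck 8, flow now 10.
Augment u0→u1→u3→u8→u9: bottleneck 1, flow now 11.
Augment u0→u1→u4→u6→u9: bottleneck 2, flow now 13.
Augment u0→u1→u4→u7→u9: bottleneck 2, flow now 15.
Augment u0→u2→u3→u8→u9: bottleneck 3, flow now 18.
Augment u0→u2→u4→u1→u5→u7→u9: bottleneck 4, flow now 22. (uses reverse residual edge)
Augment u0→u2→u4→u6→u3→u1→u5→u7→u9: bottleneck 1, flow now 23. (uses reverse residual edge)
No augmenting path remains; maximum flow = 23.
By max-flow min-cut, the minimum cut capacity equals the max flow.
In the residual graph, reachable from u0: {u0, u1, u2, u3, u4, u5, u6, u7, u8}.
Min-cut edges: u6→u9 (4), u7→u9 (15), u8→u9 (4); capacity 4 + 15 + 4 = 23.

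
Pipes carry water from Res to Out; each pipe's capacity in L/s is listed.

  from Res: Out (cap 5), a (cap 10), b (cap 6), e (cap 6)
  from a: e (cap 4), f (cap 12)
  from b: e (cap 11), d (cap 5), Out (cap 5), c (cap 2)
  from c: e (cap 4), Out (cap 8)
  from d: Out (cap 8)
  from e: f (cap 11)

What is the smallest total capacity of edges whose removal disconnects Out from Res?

11

Augment Res→Out: bottleneck 5, flow now 5.
Augment Res→b→Out: bottleneck 5, flow now 10.
Augment Res→b→c→Out: bottleneck 1, flow now 11.
No augmenting path remains; maximum flow = 11.
By max-flow min-cut, the minimum cut capacity equals the max flow.
In the residual graph, reachable from Res: {Res, a, e, f}.
Min-cut edges: Res→b (6), Res→Out (5); capacity 6 + 5 = 11.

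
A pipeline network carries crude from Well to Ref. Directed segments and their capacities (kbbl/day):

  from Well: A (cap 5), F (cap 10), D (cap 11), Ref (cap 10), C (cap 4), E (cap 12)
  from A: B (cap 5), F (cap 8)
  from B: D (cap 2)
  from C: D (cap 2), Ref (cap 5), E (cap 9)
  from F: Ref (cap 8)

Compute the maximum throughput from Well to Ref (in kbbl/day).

22

Augment Well→Ref: bottleneck 10, flow now 10.
Augment Well→C→Ref: bottleneck 4, flow now 14.
Augment Well→F→Ref: bottleneck 8, flow now 22.
No augmenting path remains; maximum flow = 22.
In the residual graph, reachable from Well: {Well, A, B, D, E, F}.
Min-cut edges: Well→C (4), Well→Ref (10), F→Ref (8); capacity 4 + 10 + 8 = 22.
This cut is saturated, so no flow can exceed 22.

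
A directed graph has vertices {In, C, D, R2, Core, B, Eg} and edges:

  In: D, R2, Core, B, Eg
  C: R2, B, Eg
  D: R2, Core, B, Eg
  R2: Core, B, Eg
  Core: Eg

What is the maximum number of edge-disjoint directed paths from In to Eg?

Assign every edge capacity 1; by Menger, the answer equals the max flow.
Path In→Eg (+1); total 1.
Path In→D→Eg (+1); total 2.
Path In→R2→Eg (+1); total 3.
Path In→Core→Eg (+1); total 4.
No residual In→Eg path; max flow = 4.
Certifying cut of size 4: {In→Core, In→D, In→Eg, In→R2}.

4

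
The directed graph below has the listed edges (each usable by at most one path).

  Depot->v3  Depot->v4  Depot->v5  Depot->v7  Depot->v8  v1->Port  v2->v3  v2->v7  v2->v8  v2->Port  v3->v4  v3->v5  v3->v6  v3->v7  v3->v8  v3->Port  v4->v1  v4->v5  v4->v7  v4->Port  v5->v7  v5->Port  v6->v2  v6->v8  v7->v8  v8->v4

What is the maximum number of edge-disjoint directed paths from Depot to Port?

4

Assign every edge capacity 1; by Menger, the answer equals the max flow.
Path Depot→v3→Port (+1); total 1.
Path Depot→v4→Port (+1); total 2.
Path Depot→v5→Port (+1); total 3.
Path Depot→v8→v4→v1→Port (+1); total 4.
No residual Depot→Port path; max flow = 4.
Certifying cut of size 4: {Depot→v3, Depot→v4, Depot→v5, v8→v4}.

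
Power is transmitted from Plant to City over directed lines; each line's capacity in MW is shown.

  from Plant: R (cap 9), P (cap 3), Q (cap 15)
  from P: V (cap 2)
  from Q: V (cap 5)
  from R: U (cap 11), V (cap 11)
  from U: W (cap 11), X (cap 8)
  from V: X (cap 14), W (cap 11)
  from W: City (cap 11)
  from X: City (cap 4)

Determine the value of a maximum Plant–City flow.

Augment Plant→P→V→W→City: bottleneck 2, flow now 2.
Augment Plant→Q→V→W→City: bottleneck 5, flow now 7.
Augment Plant→R→U→W→City: bottleneck 4, flow now 11.
Augment Plant→R→U→X→City: bottleneck 4, flow now 15.
No augmenting path remains; maximum flow = 15.
In the residual graph, reachable from Plant: {Plant, P, Q, R, U, V, W, X}.
Min-cut edges: W→City (11), X→City (4); capacity 11 + 4 = 15.
This cut is saturated, so no flow can exceed 15.

15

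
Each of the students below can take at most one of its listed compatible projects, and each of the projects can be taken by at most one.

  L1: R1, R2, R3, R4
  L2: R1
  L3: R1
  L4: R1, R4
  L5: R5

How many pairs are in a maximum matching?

4

Unit-capacity flow: source→left, listed edges, right→sink; max matching = max flow.
Augmenting path L1→R1 (+1); matched 1.
Augmenting path L4→R4 (+1); matched 2.
Augmenting path L5→R5 (+1); matched 3.
Augmenting path L2→R1→L1→R2 (+1); matched 4.
No augmenting path remains; maximum matching = 4.
König certificate: {L1, L4, L5, R1} is a vertex cover of size 4 (every listed pair touches it), so no matching can be larger.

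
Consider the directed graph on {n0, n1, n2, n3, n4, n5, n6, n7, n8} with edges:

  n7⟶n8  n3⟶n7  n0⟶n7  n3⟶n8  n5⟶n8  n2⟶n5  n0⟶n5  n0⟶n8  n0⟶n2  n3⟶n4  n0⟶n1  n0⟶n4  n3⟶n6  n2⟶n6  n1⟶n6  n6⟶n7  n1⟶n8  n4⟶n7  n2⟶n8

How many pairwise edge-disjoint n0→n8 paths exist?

5

Assign every edge capacity 1; by Menger, the answer equals the max flow.
Path n0→n8 (+1); total 1.
Path n0→n1→n8 (+1); total 2.
Path n0→n2→n8 (+1); total 3.
Path n0→n5→n8 (+1); total 4.
Path n0→n7→n8 (+1); total 5.
No residual n0→n8 path; max flow = 5.
Certifying cut of size 5: {n0→n1, n0→n2, n0→n5, n0→n8, n7→n8}.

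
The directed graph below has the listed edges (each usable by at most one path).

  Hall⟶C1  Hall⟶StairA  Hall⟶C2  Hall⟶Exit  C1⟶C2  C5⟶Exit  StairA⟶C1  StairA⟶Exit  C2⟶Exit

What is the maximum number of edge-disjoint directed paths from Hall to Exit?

Assign every edge capacity 1; by Menger, the answer equals the max flow.
Path Hall→Exit (+1); total 1.
Path Hall→StairA→Exit (+1); total 2.
Path Hall→C2→Exit (+1); total 3.
No residual Hall→Exit path; max flow = 3.
Certifying cut of size 3: {C2→Exit, Hall→Exit, Hall→StairA}.

3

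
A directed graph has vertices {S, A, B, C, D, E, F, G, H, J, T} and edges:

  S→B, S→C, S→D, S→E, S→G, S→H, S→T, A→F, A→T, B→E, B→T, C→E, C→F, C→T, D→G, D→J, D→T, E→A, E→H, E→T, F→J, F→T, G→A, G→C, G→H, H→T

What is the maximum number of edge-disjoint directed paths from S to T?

7

Assign every edge capacity 1; by Menger, the answer equals the max flow.
Path S→T (+1); total 1.
Path S→B→T (+1); total 2.
Path S→C→T (+1); total 3.
Path S→D→T (+1); total 4.
Path S→E→T (+1); total 5.
Path S→H→T (+1); total 6.
Path S→G→A→T (+1); total 7.
No residual S→T path; max flow = 7.
Certifying cut of size 7: {S→B, S→C, S→D, S→E, S→G, S→H, S→T}.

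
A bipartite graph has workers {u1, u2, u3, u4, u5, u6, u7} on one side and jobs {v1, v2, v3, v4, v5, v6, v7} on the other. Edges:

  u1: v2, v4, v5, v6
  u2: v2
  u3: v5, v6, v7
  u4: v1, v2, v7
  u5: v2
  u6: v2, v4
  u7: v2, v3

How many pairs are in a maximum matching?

6

Unit-capacity flow: source→left, listed edges, right→sink; max matching = max flow.
Augmenting path u1→v2 (+1); matched 1.
Augmenting path u3→v5 (+1); matched 2.
Augmenting path u4→v1 (+1); matched 3.
Augmenting path u6→v4 (+1); matched 4.
Augmenting path u7→v3 (+1); matched 5.
Augmenting path u2→v2→u1→v6 (+1); matched 6.
No augmenting path remains; maximum matching = 6.
König certificate: {u1, u3, u4, u6, u7, v2} is a vertex cover of size 6 (every listed pair touches it), so no matching can be larger.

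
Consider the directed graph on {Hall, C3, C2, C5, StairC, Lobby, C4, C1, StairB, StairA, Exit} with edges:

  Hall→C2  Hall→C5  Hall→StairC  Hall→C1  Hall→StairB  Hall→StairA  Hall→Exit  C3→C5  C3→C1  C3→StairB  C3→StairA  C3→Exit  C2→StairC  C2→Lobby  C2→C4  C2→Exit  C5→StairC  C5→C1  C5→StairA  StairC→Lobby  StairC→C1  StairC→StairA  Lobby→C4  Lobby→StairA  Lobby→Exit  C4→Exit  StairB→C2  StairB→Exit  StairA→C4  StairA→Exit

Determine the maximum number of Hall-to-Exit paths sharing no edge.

6

Assign every edge capacity 1; by Menger, the answer equals the max flow.
Path Hall→Exit (+1); total 1.
Path Hall→C2→Exit (+1); total 2.
Path Hall→StairB→Exit (+1); total 3.
Path Hall→StairA→Exit (+1); total 4.
Path Hall→StairC→Lobby→Exit (+1); total 5.
Path Hall→C5→StairA→C4→Exit (+1); total 6.
No residual Hall→Exit path; max flow = 6.
Certifying cut of size 6: {Hall→C2, Hall→C5, Hall→Exit, Hall→StairA, Hall→StairB, Hall→StairC}.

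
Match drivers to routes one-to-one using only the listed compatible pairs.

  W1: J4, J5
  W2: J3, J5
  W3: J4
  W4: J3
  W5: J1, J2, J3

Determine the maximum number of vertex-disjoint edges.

Unit-capacity flow: source→left, listed edges, right→sink; max matching = max flow.
Augmenting path W1→J4 (+1); matched 1.
Augmenting path W2→J3 (+1); matched 2.
Augmenting path W5→J1 (+1); matched 3.
Augmenting path W3→J4→W1→J5 (+1); matched 4.
No augmenting path remains; maximum matching = 4.
König certificate: {W5, J3, J4, J5} is a vertex cover of size 4 (every listed pair touches it), so no matching can be larger.

4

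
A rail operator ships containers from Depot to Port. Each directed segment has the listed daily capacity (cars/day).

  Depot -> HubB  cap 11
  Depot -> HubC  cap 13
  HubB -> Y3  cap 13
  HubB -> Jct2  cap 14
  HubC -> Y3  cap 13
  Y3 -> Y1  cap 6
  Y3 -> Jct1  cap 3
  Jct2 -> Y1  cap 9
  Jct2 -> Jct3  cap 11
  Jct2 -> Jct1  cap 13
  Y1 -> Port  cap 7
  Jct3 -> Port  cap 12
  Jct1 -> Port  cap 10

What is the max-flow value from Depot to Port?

Augment Depot→HubB→Y3→Y1→Port: bottleneck 6, flow now 6.
Augment Depot→HubB→Y3→Jct1→Port: bottleneck 3, flow now 9.
Augment Depot→HubB→Jct2→Y1→Port: bottleneck 1, flow now 10.
Augment Depot→HubB→Jct2→Jct3→Port: bottleneck 1, flow now 11.
Augment Depot→HubC→Y3→HubB→Jct2→Jct3→Port: bottleneck 9, flow now 20. (uses reverse residual edge)
No augmenting path remains; maximum flow = 20.
In the residual graph, reachable from Depot: {Depot, HubC, Y3}.
Min-cut edges: Depot→HubB (11), Y3→Y1 (6), Y3→Jct1 (3); capacity 11 + 6 + 3 = 20.
This cut is saturated, so no flow can exceed 20.

20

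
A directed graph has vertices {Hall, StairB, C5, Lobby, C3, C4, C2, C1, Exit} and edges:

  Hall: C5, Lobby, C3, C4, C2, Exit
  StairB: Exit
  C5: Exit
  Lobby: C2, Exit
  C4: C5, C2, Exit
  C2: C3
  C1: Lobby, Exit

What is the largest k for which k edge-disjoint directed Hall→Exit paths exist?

4

Assign every edge capacity 1; by Menger, the answer equals the max flow.
Path Hall→Exit (+1); total 1.
Path Hall→C5→Exit (+1); total 2.
Path Hall→Lobby→Exit (+1); total 3.
Path Hall→C4→Exit (+1); total 4.
No residual Hall→Exit path; max flow = 4.
Certifying cut of size 4: {Hall→C4, Hall→C5, Hall→Exit, Hall→Lobby}.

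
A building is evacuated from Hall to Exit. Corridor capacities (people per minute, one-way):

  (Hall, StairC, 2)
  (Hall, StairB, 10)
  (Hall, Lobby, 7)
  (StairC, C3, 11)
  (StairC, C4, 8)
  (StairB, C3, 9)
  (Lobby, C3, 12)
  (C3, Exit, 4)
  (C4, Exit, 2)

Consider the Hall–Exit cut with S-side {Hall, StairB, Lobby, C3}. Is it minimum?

Given cut capacity: 2 + 4 = 6.
Augment Hall→StairC→C3→Exit: bottleneck 2, flow now 2.
Augment Hall→StairB→C3→Exit: bottleneck 2, flow now 4.
Augment Hall→StairB→C3→StairC→C4→Exit: bottleneck 2, flow now 6. (uses reverse residual edge)
No augmenting path remains; maximum flow = 6.
Cut capacity 6 equals the max flow, so it is a minimum cut.

Yes — it is a minimum cut (capacity 6).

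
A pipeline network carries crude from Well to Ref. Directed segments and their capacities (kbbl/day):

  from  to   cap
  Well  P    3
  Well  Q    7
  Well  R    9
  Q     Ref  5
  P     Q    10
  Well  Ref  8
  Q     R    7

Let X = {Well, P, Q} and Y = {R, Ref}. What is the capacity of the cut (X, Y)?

29

Edges leaving {Well, P, Q}: Well→R (9), Well→Ref (8), Q→R (7), Q→Ref (5).
Cut capacity = 9 + 8 + 7 + 5 = 29.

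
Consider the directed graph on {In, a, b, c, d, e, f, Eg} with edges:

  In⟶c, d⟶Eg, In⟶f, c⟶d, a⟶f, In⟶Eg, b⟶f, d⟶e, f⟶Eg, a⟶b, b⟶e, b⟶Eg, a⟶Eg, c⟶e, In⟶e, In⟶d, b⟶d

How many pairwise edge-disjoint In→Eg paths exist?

Assign every edge capacity 1; by Menger, the answer equals the max flow.
Path In→Eg (+1); total 1.
Path In→d→Eg (+1); total 2.
Path In→f→Eg (+1); total 3.
No residual In→Eg path; max flow = 3.
Certifying cut of size 3: {In→Eg, In→f, d→Eg}.

3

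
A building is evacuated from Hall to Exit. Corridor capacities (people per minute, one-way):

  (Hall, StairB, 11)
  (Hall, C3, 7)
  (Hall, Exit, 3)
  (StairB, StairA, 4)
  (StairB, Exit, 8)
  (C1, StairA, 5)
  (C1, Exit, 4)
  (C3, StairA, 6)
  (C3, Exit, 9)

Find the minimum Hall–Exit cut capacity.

Augment Hall→Exit: bottleneck 3, flow now 3.
Augment Hall→StairB→Exit: bottleneck 8, flow now 11.
Augment Hall→C3→Exit: bottleneck 7, flow now 18.
No augmenting path remains; maximum flow = 18.
By max-flow min-cut, the minimum cut capacity equals the max flow.
In the residual graph, reachable from Hall: {Hall, StairB, StairA}.
Min-cut edges: Hall→C3 (7), Hall→Exit (3), StairB→Exit (8); capacity 7 + 3 + 8 = 18.

18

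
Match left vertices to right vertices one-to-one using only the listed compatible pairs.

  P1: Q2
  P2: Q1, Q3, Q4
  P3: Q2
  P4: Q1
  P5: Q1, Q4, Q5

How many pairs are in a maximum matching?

4

Unit-capacity flow: source→left, listed edges, right→sink; max matching = max flow.
Augmenting path P1→Q2 (+1); matched 1.
Augmenting path P2→Q1 (+1); matched 2.
Augmenting path P5→Q4 (+1); matched 3.
Augmenting path P4→Q1→P2→Q3 (+1); matched 4.
No augmenting path remains; maximum matching = 4.
König certificate: {P2, P4, P5, Q2} is a vertex cover of size 4 (every listed pair touches it), so no matching can be larger.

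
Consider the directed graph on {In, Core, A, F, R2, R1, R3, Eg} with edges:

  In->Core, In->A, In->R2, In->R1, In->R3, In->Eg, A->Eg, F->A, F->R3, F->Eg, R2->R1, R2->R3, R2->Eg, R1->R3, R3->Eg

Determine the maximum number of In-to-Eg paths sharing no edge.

Assign every edge capacity 1; by Menger, the answer equals the max flow.
Path In→Eg (+1); total 1.
Path In→A→Eg (+1); total 2.
Path In→R2→Eg (+1); total 3.
Path In→R3→Eg (+1); total 4.
No residual In→Eg path; max flow = 4.
Certifying cut of size 4: {In→A, In→Eg, In→R2, R3→Eg}.

4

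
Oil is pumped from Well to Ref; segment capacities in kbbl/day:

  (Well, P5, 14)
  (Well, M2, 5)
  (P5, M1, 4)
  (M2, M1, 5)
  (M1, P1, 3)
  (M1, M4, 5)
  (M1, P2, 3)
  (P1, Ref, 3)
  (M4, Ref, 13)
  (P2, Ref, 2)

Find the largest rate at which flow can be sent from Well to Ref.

Augment Well→P5→M1→P1→Ref: bottleneck 3, flow now 3.
Augment Well→P5→M1→M4→Ref: bottleneck 1, flow now 4.
Augment Well→M2→M1→M4→Ref: bottleneck 4, flow now 8.
Augment Well→M2→M1→P2→Ref: bottleneck 1, flow now 9.
No augmenting path remains; maximum flow = 9.
In the residual graph, reachable from Well: {Well, P5}.
Min-cut edges: Well→M2 (5), P5→M1 (4); capacity 5 + 4 = 9.
This cut is saturated, so no flow can exceed 9.

9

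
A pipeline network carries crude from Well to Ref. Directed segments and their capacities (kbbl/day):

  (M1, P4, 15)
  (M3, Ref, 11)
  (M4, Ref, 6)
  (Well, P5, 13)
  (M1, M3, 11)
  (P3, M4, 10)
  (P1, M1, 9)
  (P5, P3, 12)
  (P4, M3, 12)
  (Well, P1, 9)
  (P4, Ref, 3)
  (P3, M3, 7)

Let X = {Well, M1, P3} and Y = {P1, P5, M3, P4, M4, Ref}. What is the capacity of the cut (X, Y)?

Edges leaving {Well, M1, P3}: Well→P1 (9), Well→P5 (13), M1→M3 (11), M1→P4 (15), P3→M3 (7), P3→M4 (10).
Cut capacity = 9 + 13 + 11 + 15 + 7 + 10 = 65.

65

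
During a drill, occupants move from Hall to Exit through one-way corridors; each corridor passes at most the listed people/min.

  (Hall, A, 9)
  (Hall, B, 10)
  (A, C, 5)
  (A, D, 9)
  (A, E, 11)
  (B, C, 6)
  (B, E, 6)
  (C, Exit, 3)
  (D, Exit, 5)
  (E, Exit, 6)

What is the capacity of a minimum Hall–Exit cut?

Augment Hall→A→C→Exit: bottleneck 3, flow now 3.
Augment Hall→A→D→Exit: bottleneck 5, flow now 8.
Augment Hall→A→E→Exit: bottleneck 1, flow now 9.
Augment Hall→B→E→Exit: bottleneck 5, flow now 14.
No augmenting path remains; maximum flow = 14.
By max-flow min-cut, the minimum cut capacity equals the max flow.
In the residual graph, reachable from Hall: {Hall, A, B, C, D, E}.
Min-cut edges: C→Exit (3), D→Exit (5), E→Exit (6); capacity 3 + 5 + 6 = 14.

14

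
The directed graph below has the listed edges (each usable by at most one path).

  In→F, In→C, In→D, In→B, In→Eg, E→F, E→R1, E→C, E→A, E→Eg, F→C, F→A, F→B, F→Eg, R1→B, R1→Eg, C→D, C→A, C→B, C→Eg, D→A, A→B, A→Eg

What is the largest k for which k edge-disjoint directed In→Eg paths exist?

4

Assign every edge capacity 1; by Menger, the answer equals the max flow.
Path In→Eg (+1); total 1.
Path In→F→Eg (+1); total 2.
Path In→C→Eg (+1); total 3.
Path In→D→A→Eg (+1); total 4.
No residual In→Eg path; max flow = 4.
Certifying cut of size 4: {In→C, In→D, In→Eg, In→F}.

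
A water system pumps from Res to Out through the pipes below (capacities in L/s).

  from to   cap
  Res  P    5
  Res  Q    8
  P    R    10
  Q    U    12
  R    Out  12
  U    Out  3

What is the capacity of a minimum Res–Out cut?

8

Augment Res→P→R→Out: bottleneck 5, flow now 5.
Augment Res→Q→U→Out: bottleneck 3, flow now 8.
No augmenting path remains; maximum flow = 8.
By max-flow min-cut, the minimum cut capacity equals the max flow.
In the residual graph, reachable from Res: {Res, Q, U}.
Min-cut edges: Res→P (5), U→Out (3); capacity 5 + 3 = 8.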